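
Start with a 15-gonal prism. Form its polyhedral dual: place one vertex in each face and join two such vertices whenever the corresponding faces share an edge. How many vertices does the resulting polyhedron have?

The base solid has V = 30, E = 45, F = 17.
The dual swaps V and F and preserves E: V′ = F = 17, E′ = E = 45, F′ = V = 30.

17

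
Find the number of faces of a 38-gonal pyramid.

A pyramid on an n-gon base has one n-gon and n triangles: V = 38 + 1 = 39, E = 2·38 = 76, F = 38 + 1 = 39.
Check: V − E + F = 39 − 76 + 39 = 2.

39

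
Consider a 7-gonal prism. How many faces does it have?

9

A prism on an n-gon has two n-gon bases and n rectangular sides: V = 2·7 = 14, E = 3·7 = 21, F = 7 + 2 = 9.
Check: V − E + F = 14 − 21 + 9 = 2.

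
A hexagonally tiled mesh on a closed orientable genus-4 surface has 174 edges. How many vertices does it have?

110

χ = 2 − 2·4 = -6, and every face is a hexagon so 6F = 2E.
F = 2E/6 = 58. Then V = -6 + E − F = -6 + 174 − 58 = 110.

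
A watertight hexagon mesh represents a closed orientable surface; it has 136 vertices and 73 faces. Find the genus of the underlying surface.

6

Every face is a hexagon, so 2E = 6·73 = 438, giving E = 219.
χ = V − E + F = 136 − 219 + 73 = -10.
For a closed orientable surface χ = 2 − 2g, so g = (2 − (-10))/2 = 6.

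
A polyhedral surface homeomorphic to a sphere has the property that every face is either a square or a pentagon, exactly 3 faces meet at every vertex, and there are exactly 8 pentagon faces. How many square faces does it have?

Let x be the number of squares; then F = 8 + x.
Edge–face incidences: 2E = 5·8 + 4·x = 40 + 4x.
Every vertex has degree 3, so 3V = 2E.
Euler: V − E + F = 2 ⇒ (2E)/3 − E + (8 + x) = 2.
Multiply by 6: 2·(2E) − 3·(2E) + 6·(8 + x) = 12, i.e. 48 + 6x − (40 + 4x) = 12.
Collecting terms: 2x + 8 = 12, so 2x = 4, so x = 2.
Then 2E = 40 + 4·2 = 48, so E = 24, V = 2E/3 = 16, F = 8 + 2 = 10.

2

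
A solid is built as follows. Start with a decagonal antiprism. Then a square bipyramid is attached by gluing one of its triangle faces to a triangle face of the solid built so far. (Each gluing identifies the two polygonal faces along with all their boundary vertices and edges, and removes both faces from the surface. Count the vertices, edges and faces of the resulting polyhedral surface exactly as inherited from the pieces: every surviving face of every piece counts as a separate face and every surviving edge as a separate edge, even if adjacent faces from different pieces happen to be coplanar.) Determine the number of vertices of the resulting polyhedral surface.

A decagonal antiprism: V=20, E=40, F=22.
Attach a square bipyramid (V=6, E=12, F=8) along a 3-gon: merge 3 vertices and 3 edges, delete both glued faces → V=23, E=49, F=28.
Check: V − E + F = 23 − 49 + 28 = 2.

23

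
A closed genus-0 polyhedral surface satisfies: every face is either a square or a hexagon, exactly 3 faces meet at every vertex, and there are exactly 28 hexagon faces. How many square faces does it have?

6

Let x be the number of squares; then F = 28 + x.
Edge–face incidences: 2E = 6·28 + 4·x = 168 + 4x.
Every vertex has degree 3, so 3V = 2E.
Euler: V − E + F = 2 ⇒ (2E)/3 − E + (28 + x) = 2.
Multiply by 6: 2·(2E) − 3·(2E) + 6·(28 + x) = 12, i.e. 168 + 6x − (168 + 4x) = 12.
Collecting terms: 2x = 12, so x = 6.
Then 2E = 168 + 4·6 = 192, so E = 96, V = 2E/3 = 64, F = 28 + 6 = 34.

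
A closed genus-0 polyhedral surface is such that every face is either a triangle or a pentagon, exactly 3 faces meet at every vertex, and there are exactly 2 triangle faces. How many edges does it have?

Let x be the number of pentagons; then F = 2 + x.
Edge–face incidences: 2E = 3·2 + 5·x = 6 + 5x.
Every vertex has degree 3, so 3V = 2E.
Euler: V − E + F = 2 ⇒ (2E)/3 − E + (2 + x) = 2.
Multiply by 6: 2·(2E) − 3·(2E) + 6·(2 + x) = 12, i.e. 12 + 6x − (6 + 5x) = 12.
Collecting terms: x + 6 = 12, so x = 6.
Then 2E = 6 + 5·6 = 36, so E = 18, V = 2E/3 = 12, F = 2 + 6 = 8.

18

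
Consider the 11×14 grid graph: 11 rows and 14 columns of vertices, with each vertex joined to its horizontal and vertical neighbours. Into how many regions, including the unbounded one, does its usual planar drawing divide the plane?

131

The grid has V = 11·14 = 154 vertices and E = 11·13 + 14·10 = 283 edges.
F = 2 − V + E = 2 − 154 + 283 = 131.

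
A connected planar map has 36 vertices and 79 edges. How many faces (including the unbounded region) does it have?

Euler's formula for a connected plane graph: V − E + F = 2, so F = 2 − 36 + 79 = 45.

45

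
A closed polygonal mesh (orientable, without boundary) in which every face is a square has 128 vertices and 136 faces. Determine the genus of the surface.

Every face is a square, so 2E = 4·136 = 544, giving E = 272.
χ = V − E + F = 128 − 272 + 136 = -8.
For a closed orientable surface χ = 2 − 2g, so g = (2 − (-8))/2 = 5.

5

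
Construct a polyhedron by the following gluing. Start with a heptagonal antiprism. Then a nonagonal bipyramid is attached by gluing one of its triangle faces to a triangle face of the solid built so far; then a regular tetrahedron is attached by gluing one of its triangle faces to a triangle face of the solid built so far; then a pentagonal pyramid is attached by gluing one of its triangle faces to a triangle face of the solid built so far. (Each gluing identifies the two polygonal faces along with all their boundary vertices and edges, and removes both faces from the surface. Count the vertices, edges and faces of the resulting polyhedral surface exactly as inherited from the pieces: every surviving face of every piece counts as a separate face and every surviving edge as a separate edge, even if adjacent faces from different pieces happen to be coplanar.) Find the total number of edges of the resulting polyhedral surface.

62

A heptagonal antiprism: V=14, E=28, F=16.
Attach a nonagonal bipyramid (V=11, E=27, F=18) along a 3-gon: merge 3 vertices and 3 edges, delete both glued faces → V=22, E=52, F=32.
Attach a regular tetrahedron (V=4, E=6, F=4) along a 3-gon: merge 3 vertices and 3 edges, delete both glued faces → V=23, E=55, F=34.
Attach a pentagonal pyramid (V=6, E=10, F=6) along a 3-gon: merge 3 vertices and 3 edges, delete both glued faces → V=26, E=62, F=38.
Check: V − E + F = 26 − 62 + 38 = 2.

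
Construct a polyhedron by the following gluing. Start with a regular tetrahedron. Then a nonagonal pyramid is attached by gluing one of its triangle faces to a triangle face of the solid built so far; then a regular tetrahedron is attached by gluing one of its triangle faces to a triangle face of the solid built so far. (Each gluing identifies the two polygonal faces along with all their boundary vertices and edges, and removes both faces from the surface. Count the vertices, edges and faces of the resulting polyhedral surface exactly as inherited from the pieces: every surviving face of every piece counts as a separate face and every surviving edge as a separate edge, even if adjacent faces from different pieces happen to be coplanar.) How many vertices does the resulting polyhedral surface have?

A regular tetrahedron: V=4, E=6, F=4.
Attach a nonagonal pyramid (V=10, E=18, F=10) along a 3-gon: merge 3 vertices and 3 edges, delete both glued faces → V=11, E=21, F=12.
Attach a regular tetrahedron (V=4, E=6, F=4) along a 3-gon: merge 3 vertices and 3 edges, delete both glued faces → V=12, E=24, F=14.
Check: V − E + F = 12 − 24 + 14 = 2.

12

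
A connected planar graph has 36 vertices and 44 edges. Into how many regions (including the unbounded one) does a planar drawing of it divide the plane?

10

Euler's formula for a connected plane graph: V − E + F = 2, so F = 2 − 36 + 44 = 10.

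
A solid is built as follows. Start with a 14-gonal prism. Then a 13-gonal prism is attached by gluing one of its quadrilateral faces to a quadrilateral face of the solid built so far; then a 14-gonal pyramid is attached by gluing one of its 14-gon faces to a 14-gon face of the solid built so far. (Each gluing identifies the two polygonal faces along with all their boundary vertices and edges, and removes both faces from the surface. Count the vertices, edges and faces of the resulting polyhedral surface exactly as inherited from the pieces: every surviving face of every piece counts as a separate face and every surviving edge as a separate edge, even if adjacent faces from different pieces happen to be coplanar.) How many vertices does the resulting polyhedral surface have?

51

A 14-gonal prism: V=28, E=42, F=16.
Attach a 13-gonal prism (V=26, E=39, F=15) along a 4-gon: merge 4 vertices and 4 edges, delete both glued faces → V=50, E=77, F=29.
Attach a 14-gonal pyramid (V=15, E=28, F=15) along a 14-gon: merge 14 vertices and 14 edges, delete both glued faces → V=51, E=91, F=42.
Check: V − E + F = 51 − 91 + 42 = 2.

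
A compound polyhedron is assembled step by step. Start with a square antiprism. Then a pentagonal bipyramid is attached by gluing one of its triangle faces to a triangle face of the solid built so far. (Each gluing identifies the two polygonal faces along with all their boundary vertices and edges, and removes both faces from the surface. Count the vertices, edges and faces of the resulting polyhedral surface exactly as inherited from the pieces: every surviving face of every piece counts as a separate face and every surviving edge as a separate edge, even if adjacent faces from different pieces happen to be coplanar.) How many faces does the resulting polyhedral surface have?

18

A square antiprism: V=8, E=16, F=10.
Attach a pentagonal bipyramid (V=7, E=15, F=10) along a 3-gon: merge 3 vertices and 3 edges, delete both glued faces → V=12, E=28, F=18.
Check: V − E + F = 12 − 28 + 18 = 2.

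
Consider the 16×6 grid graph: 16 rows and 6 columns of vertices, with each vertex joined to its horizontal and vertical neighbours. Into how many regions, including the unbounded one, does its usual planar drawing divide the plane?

76

The grid has V = 16·6 = 96 vertices and E = 16·5 + 6·15 = 170 edges.
F = 2 − V + E = 2 − 96 + 170 = 76.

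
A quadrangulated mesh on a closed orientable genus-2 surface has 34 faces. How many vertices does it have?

32

χ = 2 − 2·2 = -2, and every face is a square so 4F = 2E.
E = 4·34/2 = 68. Then V = -2 + E − F = -2 + 68 − 34 = 32.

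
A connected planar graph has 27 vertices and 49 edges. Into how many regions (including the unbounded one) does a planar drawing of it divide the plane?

24

Euler's formula for a connected plane graph: V − E + F = 2, so F = 2 − 27 + 49 = 24.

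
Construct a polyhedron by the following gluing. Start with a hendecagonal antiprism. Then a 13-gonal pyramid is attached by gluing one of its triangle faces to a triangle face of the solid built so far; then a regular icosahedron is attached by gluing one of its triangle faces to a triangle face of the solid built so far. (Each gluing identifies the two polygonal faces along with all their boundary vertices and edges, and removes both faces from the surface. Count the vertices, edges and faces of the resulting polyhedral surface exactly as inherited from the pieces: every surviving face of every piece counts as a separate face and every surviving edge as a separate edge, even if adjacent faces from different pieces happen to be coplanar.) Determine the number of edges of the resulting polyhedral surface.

A hendecagonal antiprism: V=22, E=44, F=24.
Attach a 13-gonal pyramid (V=14, E=26, F=14) along a 3-gon: merge 3 vertices and 3 edges, delete both glued faces → V=33, E=67, F=36.
Attach a regular icosahedron (V=12, E=30, F=20) along a 3-gon: merge 3 vertices and 3 edges, delete both glued faces → V=42, E=94, F=54.
Check: V − E + F = 42 − 94 + 54 = 2.

94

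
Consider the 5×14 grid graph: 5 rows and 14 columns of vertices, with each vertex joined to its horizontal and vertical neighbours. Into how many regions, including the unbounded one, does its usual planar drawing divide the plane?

53

The grid has V = 5·14 = 70 vertices and E = 5·13 + 14·4 = 121 edges.
F = 2 − V + E = 2 − 70 + 121 = 53.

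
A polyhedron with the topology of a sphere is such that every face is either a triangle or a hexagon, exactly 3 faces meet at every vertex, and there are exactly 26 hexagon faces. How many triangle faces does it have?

Let x be the number of triangles; then F = 26 + x.
Edge–face incidences: 2E = 6·26 + 3·x = 156 + 3x.
Every vertex has degree 3, so 3V = 2E.
Euler: V − E + F = 2 ⇒ (2E)/3 − E + (26 + x) = 2.
Multiply by 6: 2·(2E) − 3·(2E) + 6·(26 + x) = 12, i.e. 156 + 6x − (156 + 3x) = 12.
Collecting terms: 3x = 12, so x = 4.
Then 2E = 156 + 3·4 = 168, so E = 84, V = 2E/3 = 56, F = 26 + 4 = 30.

4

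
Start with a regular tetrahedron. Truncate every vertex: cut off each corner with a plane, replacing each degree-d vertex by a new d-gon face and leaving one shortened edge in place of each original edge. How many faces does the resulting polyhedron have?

8

The base solid has V = 4, E = 6, F = 4.
Truncation replaces each original edge-end by a new vertex, so V′ = 2E = 12.
Each original edge survives, and each old vertex of degree d contributes d new edges; summing degrees gives Σd = 2E, so E′ = E + 2E = 3E = 18.
Each original face survives and each original vertex becomes one new face: F′ = F + V = 8.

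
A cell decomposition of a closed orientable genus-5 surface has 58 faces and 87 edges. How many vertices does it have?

21

For a closed orientable surface of genus 5, χ = 2 − 2·5 = -8.
V = -8 + E − F = -8 + 87 − 58 = 21.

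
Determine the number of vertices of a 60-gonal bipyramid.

62

A bipyramid over an n-gon has 2n triangular faces and n + 2 vertices: V = 60 + 2 = 62, E = 3·60 = 180, F = 2·60 = 120.
Check: V − E + F = 62 − 180 + 120 = 2.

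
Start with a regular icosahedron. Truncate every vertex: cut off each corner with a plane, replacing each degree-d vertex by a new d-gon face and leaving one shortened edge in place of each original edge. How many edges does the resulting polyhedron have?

The base solid has V = 12, E = 30, F = 20.
Truncation replaces each original edge-end by a new vertex, so V′ = 2E = 60.
Each original edge survives, and each old vertex of degree d contributes d new edges; summing degrees gives Σd = 2E, so E′ = E + 2E = 3E = 90.
Each original face survives and each original vertex becomes one new face: F′ = F + V = 32.

90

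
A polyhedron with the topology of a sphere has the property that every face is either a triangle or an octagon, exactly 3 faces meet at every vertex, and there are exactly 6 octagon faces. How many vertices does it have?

24

Let x be the number of triangles; then F = 6 + x.
Edge–face incidences: 2E = 8·6 + 3·x = 48 + 3x.
Every vertex has degree 3, so 3V = 2E.
Euler: V − E + F = 2 ⇒ (2E)/3 − E + (6 + x) = 2.
Multiply by 6: 2·(2E) − 3·(2E) + 6·(6 + x) = 12, i.e. 36 + 6x − (48 + 3x) = 12.
Collecting terms: 3x − 12 = 12, so 3x = 24, so x = 8.
Then 2E = 48 + 3·8 = 72, so E = 36, V = 2E/3 = 24, F = 6 + 8 = 14.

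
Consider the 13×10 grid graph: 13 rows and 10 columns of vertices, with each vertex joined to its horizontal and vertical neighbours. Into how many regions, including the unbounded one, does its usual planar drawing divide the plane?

109

The grid has V = 13·10 = 130 vertices and E = 13·9 + 10·12 = 237 edges.
F = 2 − V + E = 2 − 130 + 237 = 109.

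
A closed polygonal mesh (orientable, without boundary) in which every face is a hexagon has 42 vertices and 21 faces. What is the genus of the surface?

Every face is a hexagon, so 2E = 6·21 = 126, giving E = 63.
χ = V − E + F = 42 − 63 + 21 = 0.
For a closed orientable surface χ = 2 − 2g, so g = (2 − (0))/2 = 1.

1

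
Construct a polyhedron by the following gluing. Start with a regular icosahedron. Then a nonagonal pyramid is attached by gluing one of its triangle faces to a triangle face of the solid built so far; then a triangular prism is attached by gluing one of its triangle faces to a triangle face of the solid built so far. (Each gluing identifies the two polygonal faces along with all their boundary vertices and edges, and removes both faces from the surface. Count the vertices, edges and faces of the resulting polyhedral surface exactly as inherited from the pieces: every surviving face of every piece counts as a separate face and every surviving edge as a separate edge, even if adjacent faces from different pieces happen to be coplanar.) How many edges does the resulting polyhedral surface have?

51

A regular icosahedron: V=12, E=30, F=20.
Attach a nonagonal pyramid (V=10, E=18, F=10) along a 3-gon: merge 3 vertices and 3 edges, delete both glued faces → V=19, E=45, F=28.
Attach a triangular prism (V=6, E=9, F=5) along a 3-gon: merge 3 vertices and 3 edges, delete both glued faces → V=22, E=51, F=31.
Check: V − E + F = 22 − 51 + 31 = 2.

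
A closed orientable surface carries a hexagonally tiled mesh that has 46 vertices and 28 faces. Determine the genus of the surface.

6

Every face is a hexagon, so 2E = 6·28 = 168, giving E = 84.
χ = V − E + F = 46 − 84 + 28 = -10.
For a closed orientable surface χ = 2 − 2g, so g = (2 − (-10))/2 = 6.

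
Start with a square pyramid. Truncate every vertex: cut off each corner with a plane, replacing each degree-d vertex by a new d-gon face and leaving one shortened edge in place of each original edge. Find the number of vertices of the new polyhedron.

16

The base solid has V = 5, E = 8, F = 5.
Truncation replaces each original edge-end by a new vertex, so V′ = 2E = 16.
Each original edge survives, and each old vertex of degree d contributes d new edges; summing degrees gives Σd = 2E, so E′ = E + 2E = 3E = 24.
Each original face survives and each original vertex becomes one new face: F′ = F + V = 10.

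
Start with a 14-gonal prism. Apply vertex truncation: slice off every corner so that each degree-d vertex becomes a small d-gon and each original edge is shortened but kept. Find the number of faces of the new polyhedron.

44

The base solid has V = 28, E = 42, F = 16.
Truncation replaces each original edge-end by a new vertex, so V′ = 2E = 84.
Each original edge survives, and each old vertex of degree d contributes d new edges; summing degrees gives Σd = 2E, so E′ = E + 2E = 3E = 126.
Each original face survives and each original vertex becomes one new face: F′ = F + V = 44.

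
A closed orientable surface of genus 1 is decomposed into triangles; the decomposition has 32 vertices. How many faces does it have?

χ = 2 − 2·1 = 0, and every face is a triangle so 3F = 2E.
V − E + F = 0 with E = 3F/2 gives 32 − (3/2 − 1)·F = 0, so F = 64 and E = 96.

64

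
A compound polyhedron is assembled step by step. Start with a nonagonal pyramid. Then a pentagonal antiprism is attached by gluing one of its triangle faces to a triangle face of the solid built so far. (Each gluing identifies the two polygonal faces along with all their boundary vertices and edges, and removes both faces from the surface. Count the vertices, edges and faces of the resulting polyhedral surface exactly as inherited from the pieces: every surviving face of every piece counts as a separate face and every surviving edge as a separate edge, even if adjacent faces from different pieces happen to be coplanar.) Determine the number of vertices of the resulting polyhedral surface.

17

A nonagonal pyramid: V=10, E=18, F=10.
Attach a pentagonal antiprism (V=10, E=20, F=12) along a 3-gon: merge 3 vertices and 3 edges, delete both glued faces → V=17, E=35, F=20.
Check: V − E + F = 17 − 35 + 20 = 2.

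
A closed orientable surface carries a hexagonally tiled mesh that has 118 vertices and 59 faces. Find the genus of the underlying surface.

1

Every face is a hexagon, so 2E = 6·59 = 354, giving E = 177.
χ = V − E + F = 118 − 177 + 59 = 0.
For a closed orientable surface χ = 2 − 2g, so g = (2 − (0))/2 = 1.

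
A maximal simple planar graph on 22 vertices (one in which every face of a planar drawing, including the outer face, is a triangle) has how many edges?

In a plane triangulation 3F = 2E and V − E + F = 2, so E = 3V − 6 = 3·22 − 6 = 60.

60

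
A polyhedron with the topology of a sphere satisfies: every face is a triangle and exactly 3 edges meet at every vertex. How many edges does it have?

6

Each face has 3 edges and each edge borders two faces, so 2E = 3F.
Each vertex has degree 3, so 3V = 2E and hence V = 3F/3.
Euler: V − E + F = 2 ⇒ (3F/3) − (3F/2) + F = 2.
Multiply by 6: (6 − 9 + 6)F = 12, i.e. 3F = 12.
So F = 4, E = 3·4/2 = 6, V = 3·4/3 = 4.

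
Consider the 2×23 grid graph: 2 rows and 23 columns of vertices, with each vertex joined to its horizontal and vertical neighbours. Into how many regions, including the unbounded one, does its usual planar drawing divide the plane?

The grid has V = 2·23 = 46 vertices and E = 2·22 + 23·1 = 67 edges.
F = 2 − V + E = 2 − 46 + 67 = 23.

23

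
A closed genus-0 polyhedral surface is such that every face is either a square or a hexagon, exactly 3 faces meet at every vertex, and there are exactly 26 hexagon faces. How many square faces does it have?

6

Let x be the number of squares; then F = 26 + x.
Edge–face incidences: 2E = 6·26 + 4·x = 156 + 4x.
Every vertex has degree 3, so 3V = 2E.
Euler: V − E + F = 2 ⇒ (2E)/3 − E + (26 + x) = 2.
Multiply by 6: 2·(2E) − 3·(2E) + 6·(26 + x) = 12, i.e. 156 + 6x − (156 + 4x) = 12.
Collecting terms: 2x = 12, so x = 6.
Then 2E = 156 + 4·6 = 180, so E = 90, V = 2E/3 = 60, F = 26 + 6 = 32.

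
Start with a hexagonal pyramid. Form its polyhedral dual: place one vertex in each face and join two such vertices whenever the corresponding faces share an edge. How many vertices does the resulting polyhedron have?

The base solid has V = 7, E = 12, F = 7.
The dual swaps V and F and preserves E: V′ = F = 7, E′ = E = 12, F′ = V = 7.

7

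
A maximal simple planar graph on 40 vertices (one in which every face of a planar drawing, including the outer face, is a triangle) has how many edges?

In a plane triangulation 3F = 2E and V − E + F = 2, so E = 3V − 6 = 3·40 − 6 = 114.

114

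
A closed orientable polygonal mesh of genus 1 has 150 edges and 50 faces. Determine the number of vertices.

100

For a closed orientable surface of genus 1, χ = 2 − 2·1 = 0.
V = 0 + E − F = 0 + 150 − 50 = 100.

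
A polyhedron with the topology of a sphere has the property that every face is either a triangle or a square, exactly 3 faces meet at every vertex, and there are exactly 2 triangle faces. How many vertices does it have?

6

Let x be the number of squares; then F = 2 + x.
Edge–face incidences: 2E = 3·2 + 4·x = 6 + 4x.
Every vertex has degree 3, so 3V = 2E.
Euler: V − E + F = 2 ⇒ (2E)/3 − E + (2 + x) = 2.
Multiply by 6: 2·(2E) − 3·(2E) + 6·(2 + x) = 12, i.e. 12 + 6x − (6 + 4x) = 12.
Collecting terms: 2x + 6 = 12, so 2x = 6, so x = 3.
Then 2E = 6 + 4·3 = 18, so E = 9, V = 2E/3 = 6, F = 2 + 3 = 5.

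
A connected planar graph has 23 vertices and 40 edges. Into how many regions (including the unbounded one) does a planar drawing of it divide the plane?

Euler's formula for a connected plane graph: V − E + F = 2, so F = 2 − 23 + 40 = 19.

19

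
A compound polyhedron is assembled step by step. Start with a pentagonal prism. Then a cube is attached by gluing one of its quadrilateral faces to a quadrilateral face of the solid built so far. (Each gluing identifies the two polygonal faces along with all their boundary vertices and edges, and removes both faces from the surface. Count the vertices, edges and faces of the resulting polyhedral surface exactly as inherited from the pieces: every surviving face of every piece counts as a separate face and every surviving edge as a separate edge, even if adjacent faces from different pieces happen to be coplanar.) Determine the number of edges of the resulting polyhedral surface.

23

A pentagonal prism: V=10, E=15, F=7.
Attach a cube (V=8, E=12, F=6) along a 4-gon: merge 4 vertices and 4 edges, delete both glued faces → V=14, E=23, F=11.
Check: V − E + F = 14 − 23 + 11 = 2.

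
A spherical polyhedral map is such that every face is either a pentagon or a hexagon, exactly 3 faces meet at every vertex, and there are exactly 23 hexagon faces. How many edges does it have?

99

Let x be the number of pentagons; then F = 23 + x.
Edge–face incidences: 2E = 6·23 + 5·x = 138 + 5x.
Every vertex has degree 3, so 3V = 2E.
Euler: V − E + F = 2 ⇒ (2E)/3 − E + (23 + x) = 2.
Multiply by 6: 2·(2E) − 3·(2E) + 6·(23 + x) = 12, i.e. 138 + 6x − (138 + 5x) = 12.
Collecting terms: x = 12.
Then 2E = 138 + 5·12 = 198, so E = 99, V = 2E/3 = 66, F = 23 + 12 = 35.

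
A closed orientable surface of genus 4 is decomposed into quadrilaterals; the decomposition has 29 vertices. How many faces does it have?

χ = 2 − 2·4 = -6, and every face is a square so 4F = 2E.
V − E + F = -6 with E = 4F/2 gives 29 − (4/2 − 1)·F = -6, so F = 35 and E = 70.

35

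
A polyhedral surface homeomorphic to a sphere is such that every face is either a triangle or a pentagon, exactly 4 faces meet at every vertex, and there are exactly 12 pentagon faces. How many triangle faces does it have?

20

Let x be the number of triangles; then F = 12 + x.
Edge–face incidences: 2E = 5·12 + 3·x = 60 + 3x.
Every vertex has degree 4, so 4V = 2E.
Euler: V − E + F = 2 ⇒ (2E)/4 − E + (12 + x) = 2.
Multiply by 8: 2·(2E) − 4·(2E) + 8·(12 + x) = 16, i.e. 96 + 8x − 2·(60 + 3x) = 16.
Collecting terms: 2x − 24 = 16, so 2x = 40, so x = 20.
Then 2E = 60 + 3·20 = 120, so E = 60, V = 2E/4 = 30, F = 12 + 20 = 32.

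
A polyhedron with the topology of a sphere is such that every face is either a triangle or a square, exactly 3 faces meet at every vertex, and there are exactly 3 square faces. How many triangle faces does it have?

2

Let x be the number of triangles; then F = 3 + x.
Edge–face incidences: 2E = 4·3 + 3·x = 12 + 3x.
Every vertex has degree 3, so 3V = 2E.
Euler: V − E + F = 2 ⇒ (2E)/3 − E + (3 + x) = 2.
Multiply by 6: 2·(2E) − 3·(2E) + 6·(3 + x) = 12, i.e. 18 + 6x − (12 + 3x) = 12.
Collecting terms: 3x + 6 = 12, so 3x = 6, so x = 2.
Then 2E = 12 + 3·2 = 18, so E = 9, V = 2E/3 = 6, F = 3 + 2 = 5.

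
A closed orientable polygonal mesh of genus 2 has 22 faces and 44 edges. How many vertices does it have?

For a closed orientable surface of genus 2, χ = 2 − 2·2 = -2.
V = -2 + E − F = -2 + 44 − 22 = 20.

20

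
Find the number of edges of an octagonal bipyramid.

A bipyramid over an n-gon has 2n triangular faces and n + 2 vertices: V = 8 + 2 = 10, E = 3·8 = 24, F = 2·8 = 16.

24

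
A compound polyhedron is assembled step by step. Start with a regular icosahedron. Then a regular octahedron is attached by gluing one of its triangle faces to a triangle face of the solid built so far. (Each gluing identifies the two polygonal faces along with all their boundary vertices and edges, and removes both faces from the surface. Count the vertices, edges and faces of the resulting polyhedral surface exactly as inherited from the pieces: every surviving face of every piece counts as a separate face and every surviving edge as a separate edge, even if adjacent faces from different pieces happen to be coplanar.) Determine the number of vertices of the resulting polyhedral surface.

15

A regular icosahedron: V=12, E=30, F=20.
Attach a regular octahedron (V=6, E=12, F=8) along a 3-gon: merge 3 vertices and 3 edges, delete both glued faces → V=15, E=39, F=26.
Check: V − E + F = 15 − 39 + 26 = 2.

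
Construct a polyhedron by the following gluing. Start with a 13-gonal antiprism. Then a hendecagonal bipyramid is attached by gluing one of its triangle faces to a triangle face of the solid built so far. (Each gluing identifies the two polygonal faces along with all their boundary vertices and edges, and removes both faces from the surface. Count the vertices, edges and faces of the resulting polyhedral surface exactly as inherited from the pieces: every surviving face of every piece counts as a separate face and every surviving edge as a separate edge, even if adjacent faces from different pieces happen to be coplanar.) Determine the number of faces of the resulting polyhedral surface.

48

A 13-gonal antiprism: V=26, E=52, F=28.
Attach a hendecagonal bipyramid (V=13, E=33, F=22) along a 3-gon: merge 3 vertices and 3 edges, delete both glued faces → V=36, E=82, F=48.
Check: V − E + F = 36 − 82 + 48 = 2.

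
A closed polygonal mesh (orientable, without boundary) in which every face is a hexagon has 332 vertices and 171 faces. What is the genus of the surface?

6

Every face is a hexagon, so 2E = 6·171 = 1026, giving E = 513.
χ = V − E + F = 332 − 513 + 171 = -10.
For a closed orientable surface χ = 2 − 2g, so g = (2 − (-10))/2 = 6.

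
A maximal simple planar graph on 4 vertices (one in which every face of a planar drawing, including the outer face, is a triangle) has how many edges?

6

In a plane triangulation 3F = 2E and V − E + F = 2, so E = 3V − 6 = 3·4 − 6 = 6.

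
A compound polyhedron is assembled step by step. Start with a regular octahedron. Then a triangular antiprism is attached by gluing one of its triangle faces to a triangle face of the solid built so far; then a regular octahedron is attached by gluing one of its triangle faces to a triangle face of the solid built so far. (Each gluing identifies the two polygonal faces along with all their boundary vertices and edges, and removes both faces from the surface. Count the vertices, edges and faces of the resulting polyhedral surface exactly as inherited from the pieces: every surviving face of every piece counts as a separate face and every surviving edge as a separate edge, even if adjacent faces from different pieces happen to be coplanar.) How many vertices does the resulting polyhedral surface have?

A regular octahedron: V=6, E=12, F=8.
Attach a triangular antiprism (V=6, E=12, F=8) along a 3-gon: merge 3 vertices and 3 edges, delete both glued faces → V=9, E=21, F=14.
Attach a regular octahedron (V=6, E=12, F=8) along a 3-gon: merge 3 vertices and 3 edges, delete both glued faces → V=12, E=30, F=20.
Check: V − E + F = 12 − 30 + 20 = 2.

12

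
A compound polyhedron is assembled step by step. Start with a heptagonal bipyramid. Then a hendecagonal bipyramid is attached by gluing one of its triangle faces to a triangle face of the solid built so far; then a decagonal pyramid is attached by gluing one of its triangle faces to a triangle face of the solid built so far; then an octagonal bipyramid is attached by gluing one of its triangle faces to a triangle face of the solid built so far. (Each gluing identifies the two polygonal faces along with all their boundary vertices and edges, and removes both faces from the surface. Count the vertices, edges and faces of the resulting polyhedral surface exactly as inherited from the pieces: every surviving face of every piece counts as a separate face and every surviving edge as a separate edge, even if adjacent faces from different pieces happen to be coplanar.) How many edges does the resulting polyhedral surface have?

A heptagonal bipyramid: V=9, E=21, F=14.
Attach a hendecagonal bipyramid (V=13, E=33, F=22) along a 3-gon: merge 3 vertices and 3 edges, delete both glued faces → V=19, E=51, F=34.
Attach a decagonal pyramid (V=11, E=20, F=11) along a 3-gon: merge 3 vertices and 3 edges, delete both glued faces → V=27, E=68, F=43.
Attach an octagonal bipyramid (V=10, E=24, F=16) along a 3-gon: merge 3 vertices and 3 edges, delete both glued faces → V=34, E=89, F=57.
Check: V − E + F = 34 − 89 + 57 = 2.

89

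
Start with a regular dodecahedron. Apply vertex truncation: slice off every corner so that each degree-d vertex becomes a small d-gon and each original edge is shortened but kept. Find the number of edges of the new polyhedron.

The base solid has V = 20, E = 30, F = 12.
Truncation replaces each original edge-end by a new vertex, so V′ = 2E = 60.
Each original edge survives, and each old vertex of degree d contributes d new edges; summing degrees gives Σd = 2E, so E′ = E + 2E = 3E = 90.
Each original face survives and each original vertex becomes one new face: F′ = F + V = 32.

90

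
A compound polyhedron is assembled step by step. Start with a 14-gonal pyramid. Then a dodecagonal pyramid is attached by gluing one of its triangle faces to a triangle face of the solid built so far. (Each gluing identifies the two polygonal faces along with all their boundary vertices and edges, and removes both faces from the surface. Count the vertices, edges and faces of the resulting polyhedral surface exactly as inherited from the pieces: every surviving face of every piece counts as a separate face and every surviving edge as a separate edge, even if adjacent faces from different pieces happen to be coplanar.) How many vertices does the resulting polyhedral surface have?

A 14-gonal pyramid: V=15, E=28, F=15.
Attach a dodecagonal pyramid (V=13, E=24, F=13) along a 3-gon: merge 3 vertices and 3 edges, delete both glued faces → V=25, E=49, F=26.
Check: V − E + F = 25 − 49 + 26 = 2.

25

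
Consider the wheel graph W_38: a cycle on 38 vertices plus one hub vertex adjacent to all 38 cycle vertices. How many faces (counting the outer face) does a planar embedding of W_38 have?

W_38 has V = 38 + 1 = 39 vertices and E = 2·38 = 76 edges.
By Euler's formula F = 2 − V + E = 2 − 39 + 76 = 39.

39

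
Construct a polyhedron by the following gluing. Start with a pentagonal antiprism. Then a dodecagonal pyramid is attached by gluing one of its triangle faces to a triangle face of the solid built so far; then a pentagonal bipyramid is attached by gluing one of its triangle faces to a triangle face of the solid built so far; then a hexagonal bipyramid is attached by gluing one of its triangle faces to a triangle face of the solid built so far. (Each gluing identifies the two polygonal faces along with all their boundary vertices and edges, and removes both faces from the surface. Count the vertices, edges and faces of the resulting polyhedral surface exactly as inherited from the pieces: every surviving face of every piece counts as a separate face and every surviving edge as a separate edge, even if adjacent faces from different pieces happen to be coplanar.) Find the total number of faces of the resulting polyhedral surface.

41

A pentagonal antiprism: V=10, E=20, F=12.
Attach a dodecagonal pyramid (V=13, E=24, F=13) along a 3-gon: merge 3 vertices and 3 edges, delete both glued faces → V=20, E=41, F=23.
Attach a pentagonal bipyramid (V=7, E=15, F=10) along a 3-gon: merge 3 vertices and 3 edges, delete both glued faces → V=24, E=53, F=31.
Attach a hexagonal bipyramid (V=8, E=18, F=12) along a 3-gon: merge 3 vertices and 3 edges, delete both glued faces → V=29, E=68, F=41.
Check: V − E + F = 29 − 68 + 41 = 2.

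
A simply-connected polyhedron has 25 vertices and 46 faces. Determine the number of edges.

69

Here V − E + F = 2.
E = V + F − (2) = 25 + 46 − (2) = 69.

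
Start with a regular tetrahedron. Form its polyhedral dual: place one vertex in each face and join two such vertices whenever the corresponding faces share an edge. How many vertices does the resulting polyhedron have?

4

The base solid has V = 4, E = 6, F = 4.
The dual swaps V and F and preserves E: V′ = F = 4, E′ = E = 6, F′ = V = 4.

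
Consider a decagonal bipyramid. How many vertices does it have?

12

A bipyramid over an n-gon has 2n triangular faces and n + 2 vertices: V = 10 + 2 = 12, E = 3·10 = 30, F = 2·10 = 20.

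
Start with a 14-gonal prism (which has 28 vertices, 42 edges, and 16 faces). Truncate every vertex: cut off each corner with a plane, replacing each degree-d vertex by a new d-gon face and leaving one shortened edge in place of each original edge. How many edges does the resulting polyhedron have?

126

Truncation replaces each original edge-end by a new vertex, so V′ = 2E = 84.
Each original edge survives, and each old vertex of degree d contributes d new edges; summing degrees gives Σd = 2E, so E′ = E + 2E = 3E = 126.
Each original face survives and each original vertex becomes one new face: F′ = F + V = 44.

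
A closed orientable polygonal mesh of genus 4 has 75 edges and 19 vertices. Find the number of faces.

For a closed orientable surface of genus 4, χ = 2 − 2·4 = -6.
F = -6 − V + E = -6 − 19 + 75 = 50.

50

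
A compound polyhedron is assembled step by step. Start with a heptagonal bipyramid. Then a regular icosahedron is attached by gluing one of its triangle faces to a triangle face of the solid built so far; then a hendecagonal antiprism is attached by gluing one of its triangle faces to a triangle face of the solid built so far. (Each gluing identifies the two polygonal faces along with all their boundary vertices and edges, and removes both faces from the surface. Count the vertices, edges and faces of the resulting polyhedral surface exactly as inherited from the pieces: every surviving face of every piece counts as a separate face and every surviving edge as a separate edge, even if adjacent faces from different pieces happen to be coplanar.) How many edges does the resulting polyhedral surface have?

A heptagonal bipyramid: V=9, E=21, F=14.
Attach a regular icosahedron (V=12, E=30, F=20) along a 3-gon: merge 3 vertices and 3 edges, delete both glued faces → V=18, E=48, F=32.
Attach a hendecagonal antiprism (V=22, E=44, F=24) along a 3-gon: merge 3 vertices and 3 edges, delete both glued faces → V=37, E=89, F=54.
Check: V − E + F = 37 − 89 + 54 = 2.

89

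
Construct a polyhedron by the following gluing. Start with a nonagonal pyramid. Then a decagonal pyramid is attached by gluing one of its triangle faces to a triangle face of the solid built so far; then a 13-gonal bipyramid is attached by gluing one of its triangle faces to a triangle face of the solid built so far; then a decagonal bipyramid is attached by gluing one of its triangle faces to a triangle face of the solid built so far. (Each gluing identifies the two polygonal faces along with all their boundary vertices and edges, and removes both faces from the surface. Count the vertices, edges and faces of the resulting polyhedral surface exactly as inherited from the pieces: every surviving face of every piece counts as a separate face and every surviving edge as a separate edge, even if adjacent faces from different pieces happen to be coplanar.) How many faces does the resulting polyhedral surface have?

61

A nonagonal pyramid: V=10, E=18, F=10.
Attach a decagonal pyramid (V=11, E=20, F=11) along a 3-gon: merge 3 vertices and 3 edges, delete both glued faces → V=18, E=35, F=19.
Attach a 13-gonal bipyramid (V=15, E=39, F=26) along a 3-gon: merge 3 vertices and 3 edges, delete both glued faces → V=30, E=71, F=43.
Attach a decagonal bipyramid (V=12, E=30, F=20) along a 3-gon: merge 3 vertices and 3 edges, delete both glued faces → V=39, E=98, F=61.
Check: V − E + F = 39 − 98 + 61 = 2.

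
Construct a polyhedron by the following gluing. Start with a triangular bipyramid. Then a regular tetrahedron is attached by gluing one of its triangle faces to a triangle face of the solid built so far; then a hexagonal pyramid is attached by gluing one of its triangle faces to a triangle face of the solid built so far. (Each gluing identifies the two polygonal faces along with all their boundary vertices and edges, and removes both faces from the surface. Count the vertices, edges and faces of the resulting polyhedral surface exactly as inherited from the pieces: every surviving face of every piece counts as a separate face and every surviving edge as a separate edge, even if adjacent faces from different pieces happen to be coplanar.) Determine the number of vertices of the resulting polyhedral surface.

10

A triangular bipyramid: V=5, E=9, F=6.
Attach a regular tetrahedron (V=4, E=6, F=4) along a 3-gon: merge 3 vertices and 3 edges, delete both glued faces → V=6, E=12, F=8.
Attach a hexagonal pyramid (V=7, E=12, F=7) along a 3-gon: merge 3 vertices and 3 edges, delete both glued faces → V=10, E=21, F=13.
Check: V − E + F = 10 − 21 + 13 = 2.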